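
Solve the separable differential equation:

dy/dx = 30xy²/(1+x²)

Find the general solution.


Separate: dy/y² = 30x/(1+x²) dx.
Integrate LHS: ∫ dy/y² = -1/y.
Integrate RHS via u = 1+x²: 15ln(1+x²) + C.
Result: -1/y = 15ln(1+x²) + C.


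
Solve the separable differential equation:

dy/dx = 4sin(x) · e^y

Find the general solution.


Separate: e^(-y) dy = 4sin(x) dx.
Integrate: -e^(-y) = -4cos(x) + C₀.
Rearrange: e^(-y) = 4cos(x) + C.


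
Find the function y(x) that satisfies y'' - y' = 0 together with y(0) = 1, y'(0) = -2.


Characteristic roots of r² - r = 0 are 1, 0.
General solution y = c₁ e^(x) + c₂.
Apply y(0) = 1: c₁ + c₂ = 1. Apply y'(0) = -2: 1 c₁ + 0 c₂ = -2.
Solve: c₁ = -2, c₂ = 3.
Particular solution: y = -2e^(x) + 3.


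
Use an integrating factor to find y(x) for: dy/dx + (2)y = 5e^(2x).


P(x) = 2 ⇒ μ = e^(2x).
(μ y)' = 5e^(4x) ⇒ μ y = (5/4)e^(4x) + C.
Divide by μ: y = (5/4)e^(2x) + Ce^(-2x).


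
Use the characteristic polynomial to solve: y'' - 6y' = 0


Characteristic equation: r² - 6r = 0.
Factor: (r - 6)(r - 0) = 0 ⇒ r = 6, 0 (distinct real).
General solution: y = C₁e^(6x) + C₂.


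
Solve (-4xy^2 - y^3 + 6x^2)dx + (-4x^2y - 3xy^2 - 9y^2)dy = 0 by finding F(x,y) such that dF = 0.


Check exactness: ∂M/∂y = -8xy - 3y^2 and ∂N/∂x = -8xy - 3y^2; equal, so the equation is exact.
Integrate M with respect to x (treating y as constant): ∫M dx = -2x^2y^2 - xy^3 + 2x^3 + h(y).
Differentiate w.r.t. y and set equal to N: the x-dependent terms already match, leaving h'(y) = -9y^2. Integrate: h(y) = -3y^3.
So F(x,y) = -2x^2y^2 - xy^3 - 3y^3 + 2x^3.
General solution: -2x^2y^2 - xy^3 - 3y^3 + 2x^3 = C.


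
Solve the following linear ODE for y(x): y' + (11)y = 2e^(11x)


P(x) = 11 ⇒ μ = e^(11x).
(μ y)' = 2e^(22x) ⇒ μ y = (2/22)e^(22x) + C.
Divide by μ: y = (1/11)e^(11x) + Ce^(-11x).


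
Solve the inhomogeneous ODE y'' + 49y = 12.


Homogeneous part: r² + 49 = 0 ⇒ r = ±7i, so y_h = C₁cos(7x) + C₂sin(7x).
Try constant y_p = A; plug in: 49A = 12 ⇒ A = 12/49.
General solution: y = C₁cos(7x) + C₂sin(7x) + 12/49.


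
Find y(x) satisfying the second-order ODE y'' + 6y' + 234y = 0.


Characteristic equation: r² + 6r + 234 = 0.
Discriminant is negative; roots r = -3 ± 15i (complex conjugate pair).
General solution uses e^(α x)(C₁ cos(β x) + C₂ sin(β x)): y = e^(-3x)(C₁cos(15x) + C₂sin(15x)).


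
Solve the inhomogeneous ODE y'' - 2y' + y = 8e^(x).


Characteristic polynomial (r - 1)² = 0; repeated root r = 1.
y_h = (C₁ + C₂x)e^(x). Forcing matches the repeated root (resonance), so try y_p = Ax² e^(x).
Substitute and solve for A: 2A = 8, so A = 4.
General solution: y = (C₁ + C₂x + 4x²)e^(x).


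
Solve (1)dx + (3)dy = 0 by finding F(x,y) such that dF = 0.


Check exactness: ∂M/∂y = 0 and ∂N/∂x = 0; equal, so the equation is exact.
Integrate M with respect to x (treating y as constant): ∫M dx = x + h(y).
Differentiate w.r.t. y and set equal to N: the x-dependent terms already match, leaving h'(y) = 3. Integrate: h(y) = 3y.
So F(x,y) = x + 3y.
General solution: x + 3y = C.


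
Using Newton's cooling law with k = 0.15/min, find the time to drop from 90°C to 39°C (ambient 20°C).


From T(t) = T_a + (T₀ - T_a)e^(-kt), set T(t) = 39:
(39 - 20) / (90 - 20) = e^(-0.15t), so t = -ln(0.271)/0.15 ≈ 8.7 minutes.


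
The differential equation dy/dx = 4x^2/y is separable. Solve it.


Separate variables: y dy = 4x^2 dx.
Integrate both sides: y²/2 = (4/3)x^3 + C₀.
Multiply by 2: y² = (8/3)x^3 + C.


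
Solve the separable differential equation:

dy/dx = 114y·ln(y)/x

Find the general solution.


Separate: dy/[y ln(y)] = 114 dx/x.
Substitute u = ln(y): du/u = 114 dx/x.
Integrate: ln|ln(y)| = 114ln|x| + C₀, hence ln(y) = C·x^114.


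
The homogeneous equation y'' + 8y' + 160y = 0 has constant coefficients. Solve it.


Characteristic equation: r² + 8r + 160 = 0.
Discriminant is negative; roots r = -4 ± 12i (complex conjugate pair).
General solution uses e^(α x)(C₁ cos(β x) + C₂ sin(β x)): y = e^(-4x)(C₁cos(12x) + C₂sin(12x)).


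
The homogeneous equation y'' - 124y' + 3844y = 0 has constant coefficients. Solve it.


Characteristic equation: r² - 124r + 3844 = 0, i.e. (r - 62)² = 0.
Repeated root r = 62; include an x factor for the second linearly independent solution.
General solution: y = (C₁ + C₂x)e^(62x).


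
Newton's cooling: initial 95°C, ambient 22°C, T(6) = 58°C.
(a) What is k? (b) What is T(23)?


Newton's law: T(t) = T_a + (T₀ - T_a)e^(-kt).
(a) Use T(6) = 58: (58 - 22)/(95 - 22) = e^(-k·6), so k = -ln(0.493)/6 ≈ 0.1178.
(b) Apply k to t = 23: T(23) = 22 + (73)e^(-2.710) ≈ 26.9°C.


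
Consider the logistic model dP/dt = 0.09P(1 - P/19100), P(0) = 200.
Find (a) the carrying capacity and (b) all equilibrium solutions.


Logistic ODE dP/dt = 0.09P(1 - P/19100) has equilibria where dP/dt = 0, i.e. P = 0 or P = 19100.
The coefficient (1 - P/K) = 0 when P = K, identifying K = 19100 as the carrying capacity.
(a) K = 19100; (b) equilibria P = 0 and P = 19100.


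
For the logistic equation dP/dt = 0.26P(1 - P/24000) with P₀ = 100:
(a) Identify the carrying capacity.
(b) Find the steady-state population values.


Logistic ODE dP/dt = 0.26P(1 - P/24000) has equilibria where dP/dt = 0, i.e. P = 0 or P = 24000.
The coefficient (1 - P/K) = 0 when P = K, identifying K = 24000 as the carrying capacity.
(a) K = 24000; (b) equilibria P = 0 and P = 24000.


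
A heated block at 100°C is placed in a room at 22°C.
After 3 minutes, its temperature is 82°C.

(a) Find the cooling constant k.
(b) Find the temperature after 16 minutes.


Newton's law: T(t) = T_a + (T₀ - T_a)e^(-kt).
(a) Use T(3) = 82: (82 - 22)/(100 - 22) = e^(-k·3), so k = -ln(0.769)/3 ≈ 0.0875.
(b) Apply k to t = 16: T(16) = 22 + (78)e^(-1.399) ≈ 41.2°C.


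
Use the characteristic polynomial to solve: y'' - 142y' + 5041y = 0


Characteristic equation: r² - 142r + 5041 = 0, i.e. (r - 71)² = 0.
Repeated root r = 71; include an x factor for the second linearly independent solution.
General solution: y = (C₁ + C₂x)e^(71x).


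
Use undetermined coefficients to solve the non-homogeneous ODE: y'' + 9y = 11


Homogeneous part: r² + 9 = 0 ⇒ r = ±3i, so y_h = C₁cos(3x) + C₂sin(3x).
Try constant y_p = A; plug in: 9A = 11 ⇒ A = 11/9.
General solution: y = C₁cos(3x) + C₂sin(3x) + 11/9.


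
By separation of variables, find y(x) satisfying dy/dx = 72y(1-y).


Separate: dy/[y(1-y)] = 72 dx.
Partial fractions: 1/[y(1-y)] = 1/y + 1/(1-y).
Integrate: ln|y/(1-y)| = 72x + C₀.
Solve for y: y = 1/(1 + Ce^(-72x)).


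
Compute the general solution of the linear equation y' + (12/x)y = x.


P(x) = 12/x ⇒ μ = x^12.
(x^12 y)' = x^13 ⇒ x^12 y = x^14/(14) + C.
Solve for y: y = (1/14)x^2 + C/x^12.


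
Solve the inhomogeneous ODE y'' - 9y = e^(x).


Characteristic roots of r² - 9 = 0 are -3, 3.
y_h = C₁e^(-3x) + C₂e^(3x).
Forcing exponent 1 is not a characteristic root; try y_p = Ae^(x).
Substitute: A·(1 + (0)·1 + (-9)) = A·-8 = 1, so A = -1/8.
General solution: y = C₁e^(-3x) + C₂e^(3x) - (1/8)e^(x).


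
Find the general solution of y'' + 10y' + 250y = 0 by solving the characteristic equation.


Characteristic equation: r² + 10r + 250 = 0.
Discriminant is negative; roots r = -5 ± 15i (complex conjugate pair).
General solution uses e^(α x)(C₁ cos(β x) + C₂ sin(β x)): y = e^(-5x)(C₁cos(15x) + C₂sin(15x)).


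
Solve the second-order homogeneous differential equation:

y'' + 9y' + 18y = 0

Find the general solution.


Characteristic equation: r² + 9r + 18 = 0.
Factor: (r + 3)(r + 6) = 0 ⇒ r = -3, -6 (distinct real).
General solution: y = C₁e^(-3x) + C₂e^(-6x).


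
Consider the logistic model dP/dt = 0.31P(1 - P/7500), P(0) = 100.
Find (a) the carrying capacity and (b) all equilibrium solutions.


Logistic ODE dP/dt = 0.31P(1 - P/7500) has equilibria where dP/dt = 0, i.e. P = 0 or P = 7500.
The coefficient (1 - P/K) = 0 when P = K, identifying K = 7500 as the carrying capacity.
(a) K = 7500; (b) equilibria P = 0 and P = 7500.


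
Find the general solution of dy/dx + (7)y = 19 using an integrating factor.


P(x) = 7, Q(x) = 19; integrating factor μ = e^(7x).
(μ y)' = 19e^(7x) ⇒ μ y = (19/7)e^(7x) + C.
Divide by μ: y = 19/7 + Ce^(-7x).


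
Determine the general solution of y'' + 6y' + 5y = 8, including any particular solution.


Characteristic roots of r² + 6r + 5 = 0 are -1, -5.
y_h = C₁e^(-x) + C₂e^(-5x).
Constant forcing; try y_p = A. Then 5A = 8 ⇒ A = 8/5.
General solution: y = C₁e^(-x) + C₂e^(-5x) + 8/5.


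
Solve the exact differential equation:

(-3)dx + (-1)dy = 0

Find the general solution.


Check exactness: ∂M/∂y = 0 and ∂N/∂x = 0; equal, so the equation is exact.
Integrate M with respect to x (treating y as constant): ∫M dx = -3x + h(y).
Differentiate w.r.t. y and set equal to N: the x-dependent terms already match, leaving h'(y) = -1. Integrate: h(y) = -y.
So F(x,y) = -3x - y.
General solution: -3x - y = C.


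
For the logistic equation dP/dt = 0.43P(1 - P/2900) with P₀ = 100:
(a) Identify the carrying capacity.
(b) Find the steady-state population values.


Logistic ODE dP/dt = 0.43P(1 - P/2900) has equilibria where dP/dt = 0, i.e. P = 0 or P = 2900.
The coefficient (1 - P/K) = 0 when P = K, identifying K = 2900 as the carrying capacity.
(a) K = 2900; (b) equilibria P = 0 and P = 2900.


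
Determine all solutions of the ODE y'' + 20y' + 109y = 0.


Characteristic equation: r² + 20r + 109 = 0.
Discriminant is negative; roots r = -10 ± 3i (complex conjugate pair).
General solution uses e^(α x)(C₁ cos(β x) + C₂ sin(β x)): y = e^(-10x)(C₁cos(3x) + C₂sin(3x)).


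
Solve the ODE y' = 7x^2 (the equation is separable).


Integrate both sides with respect to x: y = ∫ 7x^2 dx = (7/3)x^3 + C.


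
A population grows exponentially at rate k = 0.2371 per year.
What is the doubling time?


Exponential growth: P(t) = P₀ e^(0.2371t). Set P(t)/P₀ = 2: e^(0.2371t) = 2.
Solve: t = ln(2)/0.2371 ≈ 2.92 years.


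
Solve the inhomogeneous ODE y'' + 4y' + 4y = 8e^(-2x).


Characteristic polynomial (r + 2)² = 0; repeated root r = -2.
y_h = (C₁ + C₂x)e^(-2x). Forcing matches the repeated root (resonance), so try y_p = Ax² e^(-2x).
Substitute and solve for A: 2A = 8, so A = 4.
General solution: y = (C₁ + C₂x + 4x²)e^(-2x).


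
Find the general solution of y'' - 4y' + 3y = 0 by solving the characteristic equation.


Characteristic equation: r² - 4r + 3 = 0.
Factor: (r - 3)(r - 1) = 0 ⇒ r = 3, 1 (distinct real).
General solution: y = C₁e^(3x) + C₂e^(x).


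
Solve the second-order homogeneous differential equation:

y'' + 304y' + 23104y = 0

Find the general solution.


Characteristic equation: r² + 304r + 23104 = 0, i.e. (r + 152)² = 0.
Repeated root r = -152; include an x factor for the second linearly independent solution.
General solution: y = (C₁ + C₂x)e^(-152x).


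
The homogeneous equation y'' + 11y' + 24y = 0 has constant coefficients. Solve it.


Characteristic equation: r² + 11r + 24 = 0.
Factor: (r + 8)(r + 3) = 0 ⇒ r = -8, -3 (distinct real).
General solution: y = C₁e^(-8x) + C₂e^(-3x).


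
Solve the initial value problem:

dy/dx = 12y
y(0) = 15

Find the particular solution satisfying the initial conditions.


General solution of y' = 12y is y = Ce^(12x).
Apply y(0) = 15: C = 15.
Particular solution: y = 15e^(12x).


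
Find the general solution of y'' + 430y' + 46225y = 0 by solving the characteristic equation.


Characteristic equation: r² + 430r + 46225 = 0, i.e. (r + 215)² = 0.
Repeated root r = -215; include an x factor for the second linearly independent solution.
General solution: y = (C₁ + C₂x)e^(-215x).


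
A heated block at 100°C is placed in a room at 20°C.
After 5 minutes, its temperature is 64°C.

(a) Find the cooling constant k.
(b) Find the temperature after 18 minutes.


Newton's law: T(t) = T_a + (T₀ - T_a)e^(-kt).
(a) Use T(5) = 64: (64 - 20)/(100 - 20) = e^(-k·5), so k = -ln(0.550)/5 ≈ 0.1196.
(b) Apply k to t = 18: T(18) = 20 + (80)e^(-2.152) ≈ 29.3°C.


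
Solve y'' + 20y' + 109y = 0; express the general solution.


Characteristic equation: r² + 20r + 109 = 0.
Discriminant is negative; roots r = -10 ± 3i (complex conjugate pair).
General solution uses e^(α x)(C₁ cos(β x) + C₂ sin(β x)): y = e^(-10x)(C₁cos(3x) + C₂sin(3x)).


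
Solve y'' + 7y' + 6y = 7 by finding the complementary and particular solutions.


Characteristic roots of r² + 7r + 6 = 0 are -1, -6.
y_h = C₁e^(-x) + C₂e^(-6x).
Constant forcing; try y_p = A. Then 6A = 7 ⇒ A = 7/6.
General solution: y = C₁e^(-x) + C₂e^(-6x) + 7/6.


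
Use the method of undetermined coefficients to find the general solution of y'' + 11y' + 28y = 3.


Characteristic roots of r² + 11r + 28 = 0 are -4, -7.
y_h = C₁e^(-4x) + C₂e^(-7x).
Constant forcing; try y_p = A. Then 28A = 3 ⇒ A = 3/28.
General solution: y = C₁e^(-4x) + C₂e^(-7x) + 3/28.


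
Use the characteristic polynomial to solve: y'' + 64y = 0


Characteristic equation: r² + 64 = 0.
Discriminant is negative; roots r = 0 ± 8i (complex conjugate pair).
General solution uses e^(α x)(C₁ cos(β x) + C₂ sin(β x)): y = C₁cos(8x) + C₂sin(8x).


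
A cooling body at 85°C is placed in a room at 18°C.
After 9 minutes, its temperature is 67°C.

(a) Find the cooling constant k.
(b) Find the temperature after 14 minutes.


Newton's law: T(t) = T_a + (T₀ - T_a)e^(-kt).
(a) Use T(9) = 67: (67 - 18)/(85 - 18) = e^(-k·9), so k = -ln(0.731)/9 ≈ 0.0348.
(b) Apply k to t = 14: T(14) = 18 + (67)e^(-0.487) ≈ 59.2°C.


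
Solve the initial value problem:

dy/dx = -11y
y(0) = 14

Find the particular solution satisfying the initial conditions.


General solution of y' = -11y is y = Ce^(-11x).
Apply y(0) = 14: C = 14.
Particular solution: y = 14e^(-11x).


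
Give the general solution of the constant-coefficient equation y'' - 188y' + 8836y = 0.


Characteristic equation: r² - 188r + 8836 = 0, i.e. (r - 94)² = 0.
Repeated root r = 94; include an x factor for the second linearly independent solution.
General solution: y = (C₁ + C₂x)e^(94x).


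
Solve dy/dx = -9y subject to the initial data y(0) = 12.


General solution of y' = -9y is y = Ce^(-9x).
Apply y(0) = 12: C = 12.
Particular solution: y = 12e^(-9x).


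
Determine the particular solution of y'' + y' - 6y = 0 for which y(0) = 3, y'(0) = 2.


Characteristic roots of r² + r - 6 = 0 are -3, 2.
General solution y = c₁ e^(-3x) + c₂ e^(2x).
Apply y(0) = 3: c₁ + c₂ = 3. Apply y'(0) = 2: -3 c₁ + 2 c₂ = 2.
Solve: c₁ = 4/5, c₂ = 11/5.
Particular solution: y = (4/5)e^(-3x) + (11/5)e^(2x).


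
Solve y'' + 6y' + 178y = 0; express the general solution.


Characteristic equation: r² + 6r + 178 = 0.
Discriminant is negative; roots r = -3 ± 13i (complex conjugate pair).
General solution uses e^(α x)(C₁ cos(β x) + C₂ sin(β x)): y = e^(-3x)(C₁cos(13x) + C₂sin(13x)).


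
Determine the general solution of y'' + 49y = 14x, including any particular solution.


Homogeneous: r² + 49 = 0 ⇒ r = ±7i, y_h = C₁cos(7x) + C₂sin(7x).
Polynomial forcing; try y_p = Ax + B. Then y_p'' + 49 y_p = 49(Ax + B) = 14x, so B = 0 and A = 2/7.
General solution: y = C₁cos(7x) + C₂sin(7x) + (2/7)x.


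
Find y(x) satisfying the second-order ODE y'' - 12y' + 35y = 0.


Characteristic equation: r² - 12r + 35 = 0.
Factor: (r - 7)(r - 5) = 0 ⇒ r = 7, 5 (distinct real).
General solution: y = C₁e^(7x) + C₂e^(5x).


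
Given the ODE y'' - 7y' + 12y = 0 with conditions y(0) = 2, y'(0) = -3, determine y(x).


Characteristic roots of r² - 7r + 12 = 0 are 3, 4.
General solution y = c₁ e^(3x) + c₂ e^(4x).
Apply y(0) = 2: c₁ + c₂ = 2. Apply y'(0) = -3: 3 c₁ + 4 c₂ = -3.
Solve: c₁ = 11, c₂ = -9.
Particular solution: y = 11e^(3x) - 9e^(4x).


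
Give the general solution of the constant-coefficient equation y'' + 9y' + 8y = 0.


Characteristic equation: r² + 9r + 8 = 0.
Factor: (r + 8)(r + 1) = 0 ⇒ r = -8, -1 (distinct real).
General solution: y = C₁e^(-8x) + C₂e^(-x).


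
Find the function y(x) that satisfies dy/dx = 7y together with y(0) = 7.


General solution of y' = 7y is y = Ce^(7x).
Apply y(0) = 7: C = 7.
Particular solution: y = 7e^(7x).


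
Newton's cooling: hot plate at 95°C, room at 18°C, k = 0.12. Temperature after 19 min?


Newton's law: dT/dt = -k(T - T_a) has solution T(t) = T_a + (T₀ - T_a)e^(-kt).
Plug in T_a = 18, T₀ = 95, k = 0.12, t = 19: T(19) = 18 + (77)e^(-2.28) ≈ 25.9°C.


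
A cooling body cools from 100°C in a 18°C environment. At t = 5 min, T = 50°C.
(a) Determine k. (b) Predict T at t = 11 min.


Newton's law: T(t) = T_a + (T₀ - T_a)e^(-kt).
(a) Use T(5) = 50: (50 - 18)/(100 - 18) = e^(-k·5), so k = -ln(0.390)/5 ≈ 0.1882.
(b) Apply k to t = 11: T(11) = 18 + (82)e^(-2.070) ≈ 28.3°C.


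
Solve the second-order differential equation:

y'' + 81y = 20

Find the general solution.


Homogeneous part: r² + 81 = 0 ⇒ r = ±9i, so y_h = C₁cos(9x) + C₂sin(9x).
Try constant y_p = A; plug in: 81A = 20 ⇒ A = 20/81.
General solution: y = C₁cos(9x) + C₂sin(9x) + 20/81.


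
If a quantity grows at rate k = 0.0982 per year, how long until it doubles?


Exponential growth: P(t) = P₀ e^(0.0982t). Set P(t)/P₀ = 2: e^(0.0982t) = 2.
Solve: t = ln(2)/0.0982 ≈ 7.06 years.


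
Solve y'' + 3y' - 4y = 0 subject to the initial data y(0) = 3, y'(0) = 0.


Characteristic roots of r² + 3r - 4 = 0 are 1, -4.
General solution y = c₁ e^(x) + c₂ e^(-4x).
Apply y(0) = 3: c₁ + c₂ = 3. Apply y'(0) = 0: 1 c₁ - 4 c₂ = 0.
Solve: c₁ = 12/5, c₂ = 3/5.
Particular solution: y = (12/5)e^(x) + (3/5)e^(-4x).


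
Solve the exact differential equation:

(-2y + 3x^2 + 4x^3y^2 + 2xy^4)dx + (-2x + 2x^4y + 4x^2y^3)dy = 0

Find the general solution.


Check exactness: ∂M/∂y = -2 + 8x^3y + 8xy^3 and ∂N/∂x = -2 + 8x^3y + 8xy^3; equal, so the equation is exact.
Integrate M with respect to x (treating y as constant): ∫M dx = -2xy + x^3 + x^4y^2 + x^2y^4 + h(y).
Differentiate w.r.t. y and set equal to N: all terms match, so h'(y) = 0 and h is a constant absorbed into C.
General solution: -2xy + x^3 + x^4y^2 + x^2y^4 = C.


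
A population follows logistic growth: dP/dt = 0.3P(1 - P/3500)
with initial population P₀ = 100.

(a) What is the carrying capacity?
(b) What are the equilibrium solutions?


Logistic ODE dP/dt = 0.3P(1 - P/3500) has equilibria where dP/dt = 0, i.e. P = 0 or P = 3500.
The coefficient (1 - P/K) = 0 when P = K, identifying K = 3500 as the carrying capacity.
(a) K = 3500; (b) equilibria P = 0 and P = 3500.


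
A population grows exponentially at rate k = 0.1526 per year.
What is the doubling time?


Exponential growth: P(t) = P₀ e^(0.1526t). Set P(t)/P₀ = 2: e^(0.1526t) = 2.
Solve: t = ln(2)/0.1526 ≈ 4.54 years.


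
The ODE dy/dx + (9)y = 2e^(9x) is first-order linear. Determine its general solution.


P(x) = 9 ⇒ μ = e^(9x).
(μ y)' = 2e^(18x) ⇒ μ y = (2/18)e^(18x) + C.
Divide by μ: y = (1/9)e^(9x) + Ce^(-9x).


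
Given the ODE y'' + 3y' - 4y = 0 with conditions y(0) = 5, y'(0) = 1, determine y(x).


Characteristic roots of r² + 3r - 4 = 0 are -4, 1.
General solution y = c₁ e^(-4x) + c₂ e^(x).
Apply y(0) = 5: c₁ + c₂ = 5. Apply y'(0) = 1: -4 c₁ + 1 c₂ = 1.
Solve: c₁ = 4/5, c₂ = 21/5.
Particular solution: y = (4/5)e^(-4x) + (21/5)e^(x).


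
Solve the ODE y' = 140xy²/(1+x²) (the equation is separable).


Separate: dy/y² = 140x/(1+x²) dx.
Integrate LHS: ∫ dy/y² = -1/y.
Integrate RHS via u = 1+x²: 70ln(1+x²) + C.
Result: -1/y = 70ln(1+x²) + C.


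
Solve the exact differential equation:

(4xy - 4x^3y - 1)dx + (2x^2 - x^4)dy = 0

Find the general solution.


Check exactness: ∂M/∂y = 4x - 4x^3 and ∂N/∂x = 4x - 4x^3; equal, so the equation is exact.
Integrate M with respect to x (treating y as constant): ∫M dx = 2x^2y - x^4y - x + h(y).
Differentiate w.r.t. y and set equal to N: all terms match, so h'(y) = 0 and h is a constant absorbed into C.
General solution: 2x^2y - x^4y - x = C.


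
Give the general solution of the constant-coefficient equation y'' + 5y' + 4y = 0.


Characteristic equation: r² + 5r + 4 = 0.
Factor: (r + 1)(r + 4) = 0 ⇒ r = -1, -4 (distinct real).
General solution: y = C₁e^(-x) + C₂e^(-4x).


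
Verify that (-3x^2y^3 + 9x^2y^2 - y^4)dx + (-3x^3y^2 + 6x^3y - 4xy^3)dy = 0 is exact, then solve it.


Check exactness: ∂M/∂y = -9x^2y^2 + 18x^2y - 4y^3 and ∂N/∂x = -9x^2y^2 + 18x^2y - 4y^3; equal, so the equation is exact.
Integrate M with respect to x (treating y as constant): ∫M dx = -x^3y^3 + 3x^3y^2 - xy^4 + h(y).
Differentiate w.r.t. y and set equal to N: all terms match, so h'(y) = 0 and h is a constant absorbed into C.
General solution: -x^3y^3 + 3x^3y^2 - xy^4 = C.


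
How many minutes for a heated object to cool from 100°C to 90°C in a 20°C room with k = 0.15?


From T(t) = T_a + (T₀ - T_a)e^(-kt), set T(t) = 90:
(90 - 20) / (100 - 20) = e^(-0.15t), so t = -ln(0.875)/0.15 ≈ 0.9 minutes.


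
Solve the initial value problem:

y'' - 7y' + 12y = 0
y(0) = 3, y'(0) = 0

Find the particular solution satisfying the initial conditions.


Characteristic roots of r² - 7r + 12 = 0 are 4, 3.
General solution y = c₁ e^(4x) + c₂ e^(3x).
Apply y(0) = 3: c₁ + c₂ = 3. Apply y'(0) = 0: 4 c₁ + 3 c₂ = 0.
Solve: c₁ = -9, c₂ = 12.
Particular solution: y = -9e^(4x) + 12e^(3x).


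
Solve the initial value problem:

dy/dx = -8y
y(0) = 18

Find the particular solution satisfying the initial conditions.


General solution of y' = -8y is y = Ce^(-8x).
Apply y(0) = 18: C = 18.
Particular solution: y = 18e^(-8x).


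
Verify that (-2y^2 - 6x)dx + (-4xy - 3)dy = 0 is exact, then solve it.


Check exactness: ∂M/∂y = -4y and ∂N/∂x = -4y; equal, so the equation is exact.
Integrate M with respect to x (treating y as constant): ∫M dx = -2xy^2 - 3x^2 + h(y).
Differentiate w.r.t. y and set equal to N: the x-dependent terms already match, leaving h'(y) = -3. Integrate: h(y) = -3y.
So F(x,y) = -2xy^2 - 3y - 3x^2.
General solution: -2xy^2 - 3y - 3x^2 = C.


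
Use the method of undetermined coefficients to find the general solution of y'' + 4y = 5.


Homogeneous part: r² + 4 = 0 ⇒ r = ±2i, so y_h = C₁cos(2x) + C₂sin(2x).
Try constant y_p = A; plug in: 4A = 5 ⇒ A = 5/4.
General solution: y = C₁cos(2x) + C₂sin(2x) + 5/4.


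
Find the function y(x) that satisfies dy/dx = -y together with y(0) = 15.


General solution of y' = -y is y = Ce^(-x).
Apply y(0) = 15: C = 15.
Particular solution: y = 15e^(-x).


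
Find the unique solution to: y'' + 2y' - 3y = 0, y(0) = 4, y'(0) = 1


Characteristic roots of r² + 2r - 3 = 0 are 1, -3.
General solution y = c₁ e^(x) + c₂ e^(-3x).
Apply y(0) = 4: c₁ + c₂ = 4. Apply y'(0) = 1: 1 c₁ - 3 c₂ = 1.
Solve: c₁ = 13/4, c₂ = 3/4.
Particular solution: y = (13/4)e^(x) + (3/4)e^(-3x).


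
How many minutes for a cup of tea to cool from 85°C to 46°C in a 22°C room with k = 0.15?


From T(t) = T_a + (T₀ - T_a)e^(-kt), set T(t) = 46:
(46 - 22) / (85 - 22) = e^(-0.15t), so t = -ln(0.381)/0.15 ≈ 6.4 minutes.


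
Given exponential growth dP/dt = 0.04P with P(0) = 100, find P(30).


The ODE dP/dt = 0.04P has solution P(t) = P(0)e^(0.04t).
Substitute P(0) = 100 and t = 30: P(30) = 100 e^(1.20) ≈ 332.


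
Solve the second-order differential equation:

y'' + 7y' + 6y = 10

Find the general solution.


Characteristic roots of r² + 7r + 6 = 0 are -6, -1.
y_h = C₁e^(-6x) + C₂e^(-x).
Constant forcing; try y_p = A. Then 6A = 10 ⇒ A = 5/3.
General solution: y = C₁e^(-6x) + C₂e^(-x) + 5/3.


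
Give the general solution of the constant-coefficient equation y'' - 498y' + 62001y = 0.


Characteristic equation: r² - 498r + 62001 = 0, i.e. (r - 249)² = 0.
Repeated root r = 249; include an x factor for the second linearly independent solution.
General solution: y = (C₁ + C₂x)e^(249x).


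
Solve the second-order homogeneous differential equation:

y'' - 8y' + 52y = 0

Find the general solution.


Characteristic equation: r² - 8r + 52 = 0.
Discriminant is negative; roots r = 4 ± 6i (complex conjugate pair).
General solution uses e^(α x)(C₁ cos(β x) + C₂ sin(β x)): y = e^(4x)(C₁cos(6x) + C₂sin(6x)).


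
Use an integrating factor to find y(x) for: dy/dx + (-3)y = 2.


P(x) = -3 ⇒ μ = e^(-3x).
(μ y)' = 2e^(-3x) ⇒ μ y = -(2/3)e^(-3x) + C.
Divide by μ: y = -2/3 + Ce^(3x).


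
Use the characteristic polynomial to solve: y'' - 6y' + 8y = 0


Characteristic equation: r² - 6r + 8 = 0.
Factor: (r - 4)(r - 2) = 0 ⇒ r = 4, 2 (distinct real).
General solution: y = C₁e^(4x) + C₂e^(2x).


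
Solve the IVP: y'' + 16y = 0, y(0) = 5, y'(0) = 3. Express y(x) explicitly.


Characteristic roots of r² + 16 = 0 are ±4i, so y = C₁cos(4x) + C₂sin(4x).
Apply y(0) = 5: C₁ = 5. Differentiate and apply y'(0) = 3: 4·C₂ = 3, so C₂ = 3/4.
Particular solution: y = 5cos(4x) + (3/4)sin(4x).


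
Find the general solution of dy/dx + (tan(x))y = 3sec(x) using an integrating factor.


P(x) = tan(x) ⇒ μ = e^(∫tan(x)dx) = sec(x).
(sec(x) y)' = 3sec²(x) ⇒ sec(x) y = 3tan(x) + C.
Multiply by cos(x): y = 3sin(x) + C·cos(x).


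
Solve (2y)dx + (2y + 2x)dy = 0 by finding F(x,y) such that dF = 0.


Check exactness: ∂M/∂y = 2 and ∂N/∂x = 2; equal, so the equation is exact.
Integrate M with respect to x (treating y as constant): ∫M dx = 2xy + h(y).
Differentiate w.r.t. y and set equal to N: the x-dependent terms already match, leaving h'(y) = 2y. Integrate: h(y) = y^2.
So F(x,y) = y^2 + 2xy.
General solution: y^2 + 2xy = C.


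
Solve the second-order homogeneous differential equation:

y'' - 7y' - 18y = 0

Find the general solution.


Characteristic equation: r² - 7r - 18 = 0.
Factor: (r - 9)(r + 2) = 0 ⇒ r = 9, -2 (distinct real).
General solution: y = C₁e^(9x) + C₂e^(-2x).


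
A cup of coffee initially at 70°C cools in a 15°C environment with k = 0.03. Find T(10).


Newton's law: dT/dt = -k(T - T_a) has solution T(t) = T_a + (T₀ - T_a)e^(-kt).
Plug in T_a = 15, T₀ = 70, k = 0.03, t = 10: T(10) = 15 + (55)e^(-0.30) ≈ 55.7°C.


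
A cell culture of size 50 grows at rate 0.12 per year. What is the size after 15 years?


The ODE dP/dt = 0.12P has solution P(t) = P(0)e^(0.12t).
Substitute P(0) = 50 and t = 15: P(15) = 50 e^(1.80) ≈ 302.


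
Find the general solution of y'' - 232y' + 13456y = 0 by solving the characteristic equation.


Characteristic equation: r² - 232r + 13456 = 0, i.e. (r - 116)² = 0.
Repeated root r = 116; include an x factor for the second linearly independent solution.
General solution: y = (C₁ + C₂x)e^(116x).


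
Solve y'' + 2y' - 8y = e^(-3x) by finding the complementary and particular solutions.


Characteristic roots of r² + 2r - 8 = 0 are 2, -4.
y_h = C₁e^(2x) + C₂e^(-4x).
Forcing exponent -3 is not a characteristic root; try y_p = Ae^(-3x).
Substitute: A·(9 + (2)·-3 + (-8)) = A·-5 = 1, so A = -1/5.
General solution: y = C₁e^(2x) + C₂e^(-4x) - (1/5)e^(-3x).


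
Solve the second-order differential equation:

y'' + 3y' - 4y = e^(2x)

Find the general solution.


Characteristic roots of r² + 3r - 4 = 0 are -4, 1.
y_h = C₁e^(-4x) + C₂e^(x).
Forcing exponent 2 is not a characteristic root; try y_p = Ae^(2x).
Substitute: A·(4 + (3)·2 + (-4)) = A·6 = 1, so A = 1/6.
General solution: y = C₁e^(-4x) + C₂e^(x) + (1/6)e^(2x).


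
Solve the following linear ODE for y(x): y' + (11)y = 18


P(x) = 11, Q(x) = 18; integrating factor μ = e^(11x).
(μ y)' = 18e^(11x) ⇒ μ y = (18/11)e^(11x) + C.
Divide by μ: y = 18/11 + Ce^(-11x).


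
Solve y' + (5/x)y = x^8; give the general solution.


P(x) = 5/x ⇒ μ = x^5.
(x^5 y)' = x^13 ⇒ x^5 y = x^14/(14) + C.
Solve for y: y = (1/14)x^9 + C/x^5.


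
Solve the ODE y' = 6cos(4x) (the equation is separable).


g(y) = 1, so integrate directly: y = ∫ 6cos(4x) dx = (3/2)sin(4x) + C.


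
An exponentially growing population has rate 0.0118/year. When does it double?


Exponential growth: P(t) = P₀ e^(0.0118t). Set P(t)/P₀ = 2: e^(0.0118t) = 2.
Solve: t = ln(2)/0.0118 ≈ 58.74 years.


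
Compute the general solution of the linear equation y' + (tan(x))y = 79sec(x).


P(x) = tan(x) ⇒ μ = e^(∫tan(x)dx) = sec(x).
(sec(x) y)' = 79sec²(x) ⇒ sec(x) y = 79tan(x) + C.
Multiply by cos(x): y = 79sin(x) + C·cos(x).


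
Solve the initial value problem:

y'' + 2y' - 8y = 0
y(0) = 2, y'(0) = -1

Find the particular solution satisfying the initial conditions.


Characteristic roots of r² + 2r - 8 = 0 are -4, 2.
General solution y = c₁ e^(-4x) + c₂ e^(2x).
Apply y(0) = 2: c₁ + c₂ = 2. Apply y'(0) = -1: -4 c₁ + 2 c₂ = -1.
Solve: c₁ = 5/6, c₂ = 7/6.
Particular solution: y = (5/6)e^(-4x) + (7/6)e^(2x).


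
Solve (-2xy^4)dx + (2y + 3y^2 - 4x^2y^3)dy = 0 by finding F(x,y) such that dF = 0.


Check exactness: ∂M/∂y = -8xy^3 and ∂N/∂x = -8xy^3; equal, so the equation is exact.
Integrate M with respect to x (treating y as constant): ∫M dx = -x^2y^4 + h(y).
Differentiate w.r.t. y and set equal to N: the x-dependent terms already match, leaving h'(y) = 2y + 3y^2. Integrate: h(y) = y^2 + y^3.
So F(x,y) = y^2 + y^3 - x^2y^4.
General solution: y^2 + y^3 - x^2y^4 = C.


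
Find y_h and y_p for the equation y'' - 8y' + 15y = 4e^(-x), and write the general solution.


Characteristic roots of r² - 8r + 15 = 0 are 3, 5.
y_h = C₁e^(3x) + C₂e^(5x).
Forcing exponent -1 is not a characteristic root; try y_p = Ae^(-x).
Substitute: A·(1 + (-8)·-1 + (15)) = A·24 = 4, so A = 1/6.
General solution: y = C₁e^(3x) + C₂e^(5x) + (1/6)e^(-x).


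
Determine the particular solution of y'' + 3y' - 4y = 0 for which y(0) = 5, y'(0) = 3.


Characteristic roots of r² + 3r - 4 = 0 are -4, 1.
General solution y = c₁ e^(-4x) + c₂ e^(x).
Apply y(0) = 5: c₁ + c₂ = 5. Apply y'(0) = 3: -4 c₁ + 1 c₂ = 3.
Solve: c₁ = 2/5, c₂ = 23/5.
Particular solution: y = (2/5)e^(-4x) + (23/5)e^(x).


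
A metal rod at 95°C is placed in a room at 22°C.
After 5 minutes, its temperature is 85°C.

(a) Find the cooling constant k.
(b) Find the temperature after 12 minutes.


Newton's law: T(t) = T_a + (T₀ - T_a)e^(-kt).
(a) Use T(5) = 85: (85 - 22)/(95 - 22) = e^(-k·5), so k = -ln(0.863)/5 ≈ 0.0295.
(b) Apply k to t = 12: T(12) = 22 + (73)e^(-0.354) ≈ 73.3°C.


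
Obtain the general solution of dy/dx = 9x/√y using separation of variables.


Separate: √y dy = 9x dx.
Integrate: (2/3)y^(3/2) = (9/2)x² + C.


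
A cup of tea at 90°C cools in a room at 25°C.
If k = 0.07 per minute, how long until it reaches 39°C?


From T(t) = T_a + (T₀ - T_a)e^(-kt), set T(t) = 39:
(39 - 25) / (90 - 25) = e^(-0.07t), so t = -ln(0.215)/0.07 ≈ 21.9 minutes.


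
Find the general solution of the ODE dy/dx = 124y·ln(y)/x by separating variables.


Separate: dy/[y ln(y)] = 124 dx/x.
Substitute u = ln(y): du/u = 124 dx/x.
Integrate: ln|ln(y)| = 124ln|x| + C₀, hence ln(y) = C·x^124.


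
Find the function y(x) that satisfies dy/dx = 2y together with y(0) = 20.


General solution of y' = 2y is y = Ce^(2x).
Apply y(0) = 20: C = 20.
Particular solution: y = 20e^(2x).


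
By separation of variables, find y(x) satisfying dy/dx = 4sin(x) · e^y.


Separate: e^(-y) dy = 4sin(x) dx.
Integrate: -e^(-y) = -4cos(x) + C₀.
Rearrange: e^(-y) = 4cos(x) + C.


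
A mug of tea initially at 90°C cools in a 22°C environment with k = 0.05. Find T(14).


Newton's law: dT/dt = -k(T - T_a) has solution T(t) = T_a + (T₀ - T_a)e^(-kt).
Plug in T_a = 22, T₀ = 90, k = 0.05, t = 14: T(14) = 22 + (68)e^(-0.70) ≈ 55.8°C.


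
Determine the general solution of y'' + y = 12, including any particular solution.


Homogeneous part: r² + 1 = 0 ⇒ r = ±1i, so y_h = C₁cos(x) + C₂sin(x).
Try constant y_p = A; plug in: 1A = 12 ⇒ A = 12.
General solution: y = C₁cos(x) + C₂sin(x) + 12.


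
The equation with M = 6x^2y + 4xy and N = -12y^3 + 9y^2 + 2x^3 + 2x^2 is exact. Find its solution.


Check exactness: ∂M/∂y = 6x^2 + 4x and ∂N/∂x = 6x^2 + 4x; equal, so the equation is exact.
Integrate M with respect to x (treating y as constant): ∫M dx = 2x^3y + 2x^2y + h(y).
Differentiate w.r.t. y and set equal to N: the x-dependent terms already match, leaving h'(y) = -12y^3 + 9y^2. Integrate: h(y) = -3y^4 + 3y^3.
So F(x,y) = -3y^4 + 3y^3 + 2x^3y + 2x^2y.
General solution: -3y^4 + 3y^3 + 2x^3y + 2x^2y = C.


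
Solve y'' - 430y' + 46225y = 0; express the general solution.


Characteristic equation: r² - 430r + 46225 = 0, i.e. (r - 215)² = 0.
Repeated root r = 215; include an x factor for the second linearly independent solution.
General solution: y = (C₁ + C₂x)e^(215x).


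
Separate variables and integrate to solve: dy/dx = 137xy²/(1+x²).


Separate: dy/y² = 137x/(1+x²) dx.
Integrate LHS: ∫ dy/y² = -1/y.
Integrate RHS via u = 1+x²: (137/2)ln(1+x²) + C.
Result: -1/y = (137/2)ln(1+x²) + C.


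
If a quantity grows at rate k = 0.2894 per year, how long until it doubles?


Exponential growth: P(t) = P₀ e^(0.2894t). Set P(t)/P₀ = 2: e^(0.2894t) = 2.
Solve: t = ln(2)/0.2894 ≈ 2.40 years.


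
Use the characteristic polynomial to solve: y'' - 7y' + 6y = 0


Characteristic equation: r² - 7r + 6 = 0.
Factor: (r - 1)(r - 6) = 0 ⇒ r = 1, 6 (distinct real).
General solution: y = C₁e^(x) + C₂e^(6x).


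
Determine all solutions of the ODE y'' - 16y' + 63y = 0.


Characteristic equation: r² - 16r + 63 = 0.
Factor: (r - 9)(r - 7) = 0 ⇒ r = 9, 7 (distinct real).
General solution: y = C₁e^(9x) + C₂e^(7x).


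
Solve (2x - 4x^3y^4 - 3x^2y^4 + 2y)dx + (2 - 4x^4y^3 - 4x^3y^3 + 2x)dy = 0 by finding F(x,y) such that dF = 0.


Check exactness: ∂M/∂y = -16x^3y^3 - 12x^2y^3 + 2 and ∂N/∂x = -16x^3y^3 - 12x^2y^3 + 2; equal, so the equation is exact.
Integrate M with respect to x (treating y as constant): ∫M dx = x^2 - x^4y^4 - x^3y^4 + 2xy + h(y).
Differentiate w.r.t. y and set equal to N: the x-dependent terms already match, leaving h'(y) = 2. Integrate: h(y) = 2y.
So F(x,y) = 2y + x^2 - x^4y^4 - x^3y^4 + 2xy.
General solution: 2y + x^2 - x^4y^4 - x^3y^4 + 2xy = C.


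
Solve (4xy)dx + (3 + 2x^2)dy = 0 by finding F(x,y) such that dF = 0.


Check exactness: ∂M/∂y = 4x and ∂N/∂x = 4x; equal, so the equation is exact.
Integrate M with respect to x (treating y as constant): ∫M dx = 2x^2y + h(y).
Differentiate w.r.t. y and set equal to N: the x-dependent terms already match, leaving h'(y) = 3. Integrate: h(y) = 3y.
So F(x,y) = 3y + 2x^2y.
General solution: 3y + 2x^2y = C.


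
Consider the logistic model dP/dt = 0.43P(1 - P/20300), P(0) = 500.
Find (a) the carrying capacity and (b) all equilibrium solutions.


Logistic ODE dP/dt = 0.43P(1 - P/20300) has equilibria where dP/dt = 0, i.e. P = 0 or P = 20300.
The coefficient (1 - P/K) = 0 when P = K, identifying K = 20300 as the carrying capacity.
(a) K = 20300; (b) equilibria P = 0 and P = 20300.


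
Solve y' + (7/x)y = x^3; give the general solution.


P(x) = 7/x ⇒ μ = x^7.
(x^7 y)' = x^7·x^3 = x^10.
Integrate: x^7 y = x^11/(11) + C.
Solve for y: y = (1/11)x^4 + C/x^7.


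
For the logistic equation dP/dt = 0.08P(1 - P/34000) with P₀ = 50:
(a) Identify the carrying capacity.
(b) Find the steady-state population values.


Logistic ODE dP/dt = 0.08P(1 - P/34000) has equilibria where dP/dt = 0, i.e. P = 0 or P = 34000.
The coefficient (1 - P/K) = 0 when P = K, identifying K = 34000 as the carrying capacity.
(a) K = 34000; (b) equilibria P = 0 and P = 34000.


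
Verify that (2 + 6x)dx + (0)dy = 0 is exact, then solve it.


Check exactness: ∂M/∂y = 0 and ∂N/∂x = 0; equal, so the equation is exact.
Integrate M with respect to x (treating y as constant): ∫M dx = 2x + 3x^2 + h(y).
Differentiate w.r.t. y and set equal to N: all terms match, so h'(y) = 0 and h is a constant absorbed into C.
General solution: 2x + 3x^2 = C.


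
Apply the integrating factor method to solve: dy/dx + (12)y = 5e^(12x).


P(x) = 12 ⇒ μ = e^(12x).
(μ y)' = 5e^(24x) ⇒ μ y = (5/24)e^(24x) + C.
Divide by μ: y = (5/24)e^(12x) + Ce^(-12x).


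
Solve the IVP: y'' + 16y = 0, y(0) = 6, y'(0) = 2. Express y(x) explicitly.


Characteristic roots of r² + 16 = 0 are ±4i, so y = C₁cos(4x) + C₂sin(4x).
Apply y(0) = 6: C₁ = 6. Differentiate and apply y'(0) = 2: 4·C₂ = 2, so C₂ = 1/2.
Particular solution: y = 6cos(4x) + (1/2)sin(4x).


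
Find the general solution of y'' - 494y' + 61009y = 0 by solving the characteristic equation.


Characteristic equation: r² - 494r + 61009 = 0, i.e. (r - 247)² = 0.
Repeated root r = 247; include an x factor for the second linearly independent solution.
General solution: y = (C₁ + C₂x)e^(247x).


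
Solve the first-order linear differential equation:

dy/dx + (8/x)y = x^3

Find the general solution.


P(x) = 8/x ⇒ μ = x^8.
(x^8 y)' = x^11 ⇒ x^8 y = x^12/(12) + C.
Solve for y: y = (1/12)x^4 + C/x^8.


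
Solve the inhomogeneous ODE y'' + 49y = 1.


Homogeneous part: r² + 49 = 0 ⇒ r = ±7i, so y_h = C₁cos(7x) + C₂sin(7x).
Try constant y_p = A; plug in: 49A = 1 ⇒ A = 1/49.
General solution: y = C₁cos(7x) + C₂sin(7x) + 1/49.


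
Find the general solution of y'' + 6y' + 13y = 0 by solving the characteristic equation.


Characteristic equation: r² + 6r + 13 = 0.
Discriminant is negative; roots r = -3 ± 2i (complex conjugate pair).
General solution uses e^(α x)(C₁ cos(β x) + C₂ sin(β x)): y = e^(-3x)(C₁cos(2x) + C₂sin(2x)).


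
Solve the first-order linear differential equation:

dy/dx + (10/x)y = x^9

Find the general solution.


P(x) = 10/x ⇒ μ = x^10.
(x^10 y)' = x^10·x^9 = x^19.
Integrate: x^10 y = x^20/(20) + C.
Solve for y: y = (1/20)x^10 + C/x^10.


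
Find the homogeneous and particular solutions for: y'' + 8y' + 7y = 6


Characteristic roots of r² + 8r + 7 = 0 are -7, -1.
y_h = C₁e^(-7x) + C₂e^(-x).
Constant forcing; try y_p = A. Then 7A = 6 ⇒ A = 6/7.
General solution: y = C₁e^(-7x) + C₂e^(-x) + 6/7.


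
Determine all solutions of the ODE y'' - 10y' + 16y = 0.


Characteristic equation: r² - 10r + 16 = 0.
Factor: (r - 2)(r - 8) = 0 ⇒ r = 2, 8 (distinct real).
General solution: y = C₁e^(2x) + C₂e^(8x).


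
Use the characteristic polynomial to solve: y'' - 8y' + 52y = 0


Characteristic equation: r² - 8r + 52 = 0.
Discriminant is negative; roots r = 4 ± 6i (complex conjugate pair).
General solution uses e^(α x)(C₁ cos(β x) + C₂ sin(β x)): y = e^(4x)(C₁cos(6x) + C₂sin(6x)).


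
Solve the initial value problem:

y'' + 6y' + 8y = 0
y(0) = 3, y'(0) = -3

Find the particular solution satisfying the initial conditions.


Characteristic roots of r² + 6r + 8 = 0 are -2, -4.
General solution y = c₁ e^(-2x) + c₂ e^(-4x).
Apply y(0) = 3: c₁ + c₂ = 3. Apply y'(0) = -3: -2 c₁ - 4 c₂ = -3.
Solve: c₁ = 9/2, c₂ = -3/2.
Particular solution: y = (9/2)e^(-2x) - (3/2)e^(-4x).


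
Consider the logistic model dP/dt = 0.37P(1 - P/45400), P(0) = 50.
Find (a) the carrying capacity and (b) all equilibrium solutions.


Logistic ODE dP/dt = 0.37P(1 - P/45400) has equilibria where dP/dt = 0, i.e. P = 0 or P = 45400.
The coefficient (1 - P/K) = 0 when P = K, identifying K = 45400 as the carrying capacity.
(a) K = 45400; (b) equilibria P = 0 and P = 45400.
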